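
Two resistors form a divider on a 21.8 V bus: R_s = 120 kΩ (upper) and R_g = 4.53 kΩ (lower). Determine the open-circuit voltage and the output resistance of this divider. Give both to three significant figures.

V_th = 0.793 V, R_th = 4.37 kΩ

V_th is the open-circuit tap voltage: 21.8 × 4.53/(120 + 4.53) = 0.793 V.
With the supply zeroed, R_s and R_g appear in parallel from the tap: R_th = R_s‖R_g = (120 × 4.53)/124.5 = 4.37 kΩ.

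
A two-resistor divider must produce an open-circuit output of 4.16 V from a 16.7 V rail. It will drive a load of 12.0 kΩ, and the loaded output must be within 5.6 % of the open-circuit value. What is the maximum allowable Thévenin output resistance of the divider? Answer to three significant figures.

Loading drop = R_th/(R_th + R_L) ≤ 0.0560, so R_th ≤ R_L · ε/(1−ε) = 12.0 kΩ × 0.0560/0.9440 = 712 Ω.

R_th ≤ 712 Ω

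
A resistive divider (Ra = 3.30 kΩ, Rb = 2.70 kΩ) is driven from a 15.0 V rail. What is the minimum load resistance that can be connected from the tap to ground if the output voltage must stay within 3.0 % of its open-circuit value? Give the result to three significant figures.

Output resistance R_th = Ra‖Rb = (3.30 × 2.70)/6.000 = 1.485 kΩ.
The fractional drop is R_th/(R_th + R_L); requiring this ≤ 0.0300 gives R_L ≥ R_th(1/0.0300 − 1) = 1.485 × 32.33 = 48.0 kΩ.

R_L(min) ≈ 48.0 kΩ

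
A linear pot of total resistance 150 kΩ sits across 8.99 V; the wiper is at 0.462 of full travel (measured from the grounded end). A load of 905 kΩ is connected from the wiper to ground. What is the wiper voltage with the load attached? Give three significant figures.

The wiper splits the pot into (1−α)R = 80.70 kΩ above and αR = 69.30 kΩ below.
Lower section ‖ load = 64.37 kΩ.
V_wiper = 8.99 × 64.37/(80.70 + 64.37) = 3.99 V.

V ≈ 3.99 V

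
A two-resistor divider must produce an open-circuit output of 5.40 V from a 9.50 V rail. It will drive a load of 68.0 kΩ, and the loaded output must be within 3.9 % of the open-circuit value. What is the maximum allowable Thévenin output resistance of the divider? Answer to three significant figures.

R_th ≤ 2.76 kΩ

Loading drop = R_th/(R_th + R_L) ≤ 0.0390, so R_th ≤ R_L · ε/(1−ε) = 68.0 kΩ × 0.0390/0.9610 = 2.76 kΩ.
(Any R1, R2 with R2/(R1+R2) = 0.568 and R1‖R2 ≤ 2.76 kΩ will meet the spec.)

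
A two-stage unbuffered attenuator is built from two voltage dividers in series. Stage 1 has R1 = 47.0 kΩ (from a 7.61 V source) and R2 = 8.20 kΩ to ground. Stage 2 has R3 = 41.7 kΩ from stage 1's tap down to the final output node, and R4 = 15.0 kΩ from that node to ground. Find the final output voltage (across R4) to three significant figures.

Stage 2 presents R3+R4 = 56.70 kΩ as a load on stage 1's tap.
Stage 1's lower leg becomes R2‖(R3+R4) = 7.164 kΩ, so V_mid = 7.61 × 7.164/54.16 = 1.007 V.
Stage 2 is itself unloaded: V_out = V_mid × R4/(R3+R4) = 1.007 × 15.0/56.70 = 0.266 V.

V_out ≈ 0.266 V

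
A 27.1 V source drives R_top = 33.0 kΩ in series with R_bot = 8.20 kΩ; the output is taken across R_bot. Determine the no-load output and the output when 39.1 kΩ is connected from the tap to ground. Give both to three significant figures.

Open-circuit: V = 27.1 × 8.20/(33.0 + 8.20) = 5.39 V.
With the load, R_bot becomes R_bot‖R_L = 6.778 kΩ, so V = 27.1 × 6.778/39.78 = 4.62 V.

Unloaded: 5.39 V; loaded: 4.62 V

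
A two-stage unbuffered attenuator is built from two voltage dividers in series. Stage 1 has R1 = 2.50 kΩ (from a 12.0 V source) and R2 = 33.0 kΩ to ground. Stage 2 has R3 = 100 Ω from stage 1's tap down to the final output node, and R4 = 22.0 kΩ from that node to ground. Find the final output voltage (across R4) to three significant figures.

V_out ≈ 10.0 V

Stage 2 presents R3+R4 = 22100 Ω as a load on stage 1's tap.
Stage 1's lower leg becomes R2‖(R3+R4) = 13240 Ω, so V_mid = 12.0 × 13240/15740 = 10.09 V.
Stage 2 is itself unloaded: V_out = V_mid × R4/(R3+R4) = 10.09 × 22000/22100 = 10.0 V.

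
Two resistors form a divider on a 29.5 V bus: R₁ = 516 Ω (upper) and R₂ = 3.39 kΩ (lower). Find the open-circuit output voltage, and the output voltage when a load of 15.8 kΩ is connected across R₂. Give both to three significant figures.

Open-circuit: V = 29.5 × 3390/(516 + 3390) = 25.6 V.
With the load, R₂ becomes R₂‖R_L = 2791 Ω, so V = 29.5 × 2791/3307 = 24.9 V.

Unloaded: 25.6 V; loaded: 24.9 V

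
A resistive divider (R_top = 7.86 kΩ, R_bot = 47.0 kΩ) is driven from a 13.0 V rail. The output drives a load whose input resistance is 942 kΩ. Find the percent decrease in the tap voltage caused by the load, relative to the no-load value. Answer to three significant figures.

0.710 %

The divider's output (Thévenin) resistance is R_top‖R_bot = 6.734 kΩ.
Fractional drop under load = R_th/(R_th + R_L) = 6.734 / (6.734 + 942) = 0.007098.
So the output falls by 0.710 %.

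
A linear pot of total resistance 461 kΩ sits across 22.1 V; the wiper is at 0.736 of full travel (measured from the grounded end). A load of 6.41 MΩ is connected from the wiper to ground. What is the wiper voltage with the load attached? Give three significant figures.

The wiper splits the pot into (1−α)R = 121.7 kΩ above and αR = 339.3 kΩ below.
Lower section ‖ load = 322.2 kΩ.
V_wiper = 22.1 × 322.2/(121.7 + 322.2) = 16.0 V.

V ≈ 16.0 V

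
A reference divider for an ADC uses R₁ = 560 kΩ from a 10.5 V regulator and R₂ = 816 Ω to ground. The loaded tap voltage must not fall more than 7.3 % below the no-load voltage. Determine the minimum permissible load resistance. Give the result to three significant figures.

R_L(min) ≈ 10.3 kΩ

Output resistance R_th = R₁‖R₂ = (560000 × 816)/560800 = 814.8 Ω.
The fractional drop is R_th/(R_th + R_L); requiring this ≤ 0.0730 gives R_L ≥ R_th(1/0.0730 − 1) = 814.8 × 12.70 = 10.3 kΩ.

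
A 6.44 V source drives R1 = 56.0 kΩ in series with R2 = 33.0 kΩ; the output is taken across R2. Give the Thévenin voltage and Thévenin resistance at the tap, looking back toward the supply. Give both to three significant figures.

V_th is the open-circuit tap voltage: 6.44 × 33.0/(56.0 + 33.0) = 2.39 V.
With the supply zeroed, R1 and R2 appear in parallel from the tap: R_th = R1‖R2 = (56.0 × 33.0)/89.00 = 20.8 kΩ.

V_th = 2.39 V, R_th = 20.8 kΩ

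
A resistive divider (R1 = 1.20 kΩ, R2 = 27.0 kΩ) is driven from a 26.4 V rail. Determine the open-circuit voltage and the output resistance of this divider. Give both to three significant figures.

V_th is the open-circuit tap voltage: 26.4 × 27.0/(1.20 + 27.0) = 25.3 V.
With the supply zeroed, R1 and R2 appear in parallel from the tap: R_th = R1‖R2 = (1.20 × 27.0)/28.20 = 1.15 kΩ.

V_th = 25.3 V, R_th = 1.15 kΩ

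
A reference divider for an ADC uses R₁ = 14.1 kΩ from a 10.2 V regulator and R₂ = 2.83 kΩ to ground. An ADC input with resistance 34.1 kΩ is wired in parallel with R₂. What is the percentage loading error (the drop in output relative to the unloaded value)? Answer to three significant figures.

6.46 %

The divider's output (Thévenin) resistance is R₁‖R₂ = 2.357 kΩ.
Fractional drop under load = R_th/(R_th + R_L) = 2.357 / (2.357 + 34.1) = 0.06465.
So the output falls by 6.46 %.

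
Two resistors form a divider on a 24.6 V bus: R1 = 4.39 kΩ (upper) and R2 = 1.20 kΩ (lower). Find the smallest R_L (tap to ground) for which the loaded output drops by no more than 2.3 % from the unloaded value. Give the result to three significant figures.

Output resistance R_th = R1‖R2 = (4390 × 1200)/5590 = 942.4 Ω.
The fractional drop is R_th/(R_th + R_L); requiring this ≤ 0.0230 gives R_L ≥ R_th(1/0.0230 − 1) = 942.4 × 42.48 = 40.0 kΩ.

R_L(min) ≈ 40.0 kΩ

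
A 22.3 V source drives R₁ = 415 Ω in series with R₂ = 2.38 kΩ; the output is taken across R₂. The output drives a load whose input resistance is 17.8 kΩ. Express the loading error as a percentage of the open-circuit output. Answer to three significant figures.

The divider's output (Thévenin) resistance is R₁‖R₂ = 353.4 Ω.
Fractional drop under load = R_th/(R_th + R_L) = 353.4 / (353.4 + 17800) = 0.01947.
So the output falls by 1.95 %.

1.95 %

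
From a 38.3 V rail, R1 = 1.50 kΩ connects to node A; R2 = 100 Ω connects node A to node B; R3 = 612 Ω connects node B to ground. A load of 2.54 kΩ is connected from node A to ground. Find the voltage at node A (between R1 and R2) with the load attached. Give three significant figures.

V ≈ 10.4 V

Below node A the series string R2+R3 = 712.0 Ω sits in parallel with the 2540 Ω load: 556.1 Ω.
V_A = 38.3 × 556.1/(1500 + 556.1) = 10.4 V.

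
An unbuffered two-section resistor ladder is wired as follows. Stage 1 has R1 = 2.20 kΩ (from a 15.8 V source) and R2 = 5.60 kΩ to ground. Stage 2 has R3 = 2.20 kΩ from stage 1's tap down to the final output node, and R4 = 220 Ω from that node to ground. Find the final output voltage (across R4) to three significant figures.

Stage 2 presents R3+R4 = 2420 Ω as a load on stage 1's tap.
Stage 1's lower leg becomes R2‖(R3+R4) = 1690 Ω, so V_mid = 15.8 × 1690/3890 = 6.864 V.
Stage 2 is itself unloaded: V_out = V_mid × R4/(R3+R4) = 6.864 × 220/2420 = 0.624 V.

V_out ≈ 0.624 V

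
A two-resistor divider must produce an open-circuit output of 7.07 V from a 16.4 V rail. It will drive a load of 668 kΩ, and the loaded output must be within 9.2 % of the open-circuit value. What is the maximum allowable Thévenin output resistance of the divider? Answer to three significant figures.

R_th ≤ 67.7 kΩ

Loading drop = R_th/(R_th + R_L) ≤ 0.0920, so R_th ≤ R_L · ε/(1−ε) = 668 kΩ × 0.0920/0.9080 = 67.7 kΩ.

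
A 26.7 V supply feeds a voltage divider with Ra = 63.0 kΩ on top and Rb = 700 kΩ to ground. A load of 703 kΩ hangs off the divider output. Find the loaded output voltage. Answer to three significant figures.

The load sits in parallel with Rb: Rb‖R_L = (700 × 703) / (700 + 703) = 350.7 kΩ.
V_out = 26.7 × 350.7 / (63.0 + 350.7) = 26.7 × 350.7/413.7 = 22.6 V.

V_out ≈ 22.6 V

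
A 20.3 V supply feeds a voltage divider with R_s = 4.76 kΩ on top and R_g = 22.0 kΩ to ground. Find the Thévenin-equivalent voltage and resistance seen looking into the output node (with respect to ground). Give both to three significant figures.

V_th = 16.7 V, R_th = 3.91 kΩ

V_th is the open-circuit tap voltage: 20.3 × 22.0/(4.76 + 22.0) = 16.7 V.
With the supply zeroed, R_s and R_g appear in parallel from the tap: R_th = R_s‖R_g = (4.76 × 22.0)/26.76 = 3.91 kΩ.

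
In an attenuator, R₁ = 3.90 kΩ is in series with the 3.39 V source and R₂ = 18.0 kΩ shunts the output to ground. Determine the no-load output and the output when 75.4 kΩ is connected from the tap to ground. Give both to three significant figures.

Open-circuit: V = 3.39 × 18.0/(3.90 + 18.0) = 2.79 V.
With the load, R₂ becomes R₂‖R_L = 14.53 kΩ, so V = 3.39 × 14.53/18.43 = 2.67 V.

Unloaded: 2.79 V; loaded: 2.67 V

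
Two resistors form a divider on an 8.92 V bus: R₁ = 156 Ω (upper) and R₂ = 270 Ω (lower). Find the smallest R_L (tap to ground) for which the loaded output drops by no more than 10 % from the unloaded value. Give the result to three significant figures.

R_L(min) ≈ 890 Ω

Output resistance R_th = R₁‖R₂ = (156 × 270)/426.0 = 98.87 Ω.
The fractional drop is R_th/(R_th + R_L); requiring this ≤ 0.100 gives R_L ≥ R_th(1/0.100 − 1) = 98.87 × 9.000 = 890 Ω.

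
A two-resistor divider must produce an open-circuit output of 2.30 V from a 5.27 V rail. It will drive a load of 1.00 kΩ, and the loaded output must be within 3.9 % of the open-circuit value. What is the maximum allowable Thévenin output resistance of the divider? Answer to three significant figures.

R_th ≤ 40.6 Ω

Loading drop = R_th/(R_th + R_L) ≤ 0.0390, so R_th ≤ R_L · ε/(1−ε) = 1.00 kΩ × 0.0390/0.9610 = 40.6 Ω.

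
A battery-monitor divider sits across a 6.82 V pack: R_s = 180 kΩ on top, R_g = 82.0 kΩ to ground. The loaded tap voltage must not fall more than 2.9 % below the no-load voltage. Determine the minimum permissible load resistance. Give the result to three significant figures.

R_L(min) ≈ 1.89 MΩ

Output resistance R_th = R_s‖R_g = (180 × 82.0)/262.0 = 56.34 kΩ.
The fractional drop is R_th/(R_th + R_L); requiring this ≤ 0.0290 gives R_L ≥ R_th(1/0.0290 − 1) = 56.34 × 33.48 = 1.89 MΩ.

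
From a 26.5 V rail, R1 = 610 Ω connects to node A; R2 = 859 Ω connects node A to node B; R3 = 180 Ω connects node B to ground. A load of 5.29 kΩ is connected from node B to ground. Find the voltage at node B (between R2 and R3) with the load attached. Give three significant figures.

V ≈ 2.81 V

At node B, R3 is in parallel with the load: R3‖R_L = 174.1 Ω.
Below node A the resistance is R2 + (R3‖R_L) = 1033 Ω, so V_A = 26.5 × 1033/1643 = 16.66 V.
Then V_B = V_A × (R3‖R_L)/(R2 + R3‖R_L) = 16.66 × 174.1/1033 = 2.81 V.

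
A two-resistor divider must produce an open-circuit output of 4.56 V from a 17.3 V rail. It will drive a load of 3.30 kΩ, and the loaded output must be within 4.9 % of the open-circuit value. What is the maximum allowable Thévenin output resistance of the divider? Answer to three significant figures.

Loading drop = R_th/(R_th + R_L) ≤ 0.0490, so R_th ≤ R_L · ε/(1−ε) = 3.30 kΩ × 0.0490/0.9510 = 170 Ω.

R_th ≤ 170 Ω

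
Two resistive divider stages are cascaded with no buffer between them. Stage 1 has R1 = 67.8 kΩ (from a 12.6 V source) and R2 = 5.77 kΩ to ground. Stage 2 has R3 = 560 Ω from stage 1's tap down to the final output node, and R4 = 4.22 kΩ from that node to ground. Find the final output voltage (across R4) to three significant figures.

V_out ≈ 0.413 V

Stage 2 presents R3+R4 = 4780 Ω as a load on stage 1's tap.
Stage 1's lower leg becomes R2‖(R3+R4) = 2614 Ω, so V_mid = 12.6 × 2614/70410 = 0.4678 V.
Stage 2 is itself unloaded: V_out = V_mid × R4/(R3+R4) = 0.4678 × 4220/4780 = 0.413 V.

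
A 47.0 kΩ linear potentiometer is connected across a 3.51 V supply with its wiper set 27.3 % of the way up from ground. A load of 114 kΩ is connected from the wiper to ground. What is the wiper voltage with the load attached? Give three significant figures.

The wiper splits the pot into (1−α)R = 34.17 kΩ above and αR = 12.83 kΩ below.
Lower section ‖ load = 11.53 kΩ.
V_wiper = 3.51 × 11.53/(34.17 + 11.53) = 0.886 V.

V ≈ 0.886 V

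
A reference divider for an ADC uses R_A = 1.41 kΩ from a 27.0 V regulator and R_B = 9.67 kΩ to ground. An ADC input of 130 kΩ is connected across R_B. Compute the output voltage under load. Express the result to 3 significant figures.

V_out ≈ 23.3 V

The load sits in parallel with R_B: R_B‖R_L = (9.67 × 130) / (9.67 + 130) = 9.001 kΩ.
V_out = 27.0 × 9.001 / (1.41 + 9.001) = 27.0 × 9.001/10.41 = 23.3 V.
(Unloaded it would have been 23.6 V.)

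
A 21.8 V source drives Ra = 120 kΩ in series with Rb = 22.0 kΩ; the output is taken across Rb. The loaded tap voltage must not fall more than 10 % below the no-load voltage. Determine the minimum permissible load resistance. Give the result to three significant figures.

R_L(min) ≈ 167 kΩ

Output resistance R_th = Ra‖Rb = (120 × 22.0)/142.0 = 18.59 kΩ.
The fractional drop is R_th/(R_th + R_L); requiring this ≤ 0.100 gives R_L ≥ R_th(1/0.100 − 1) = 18.59 × 9.000 = 167 kΩ.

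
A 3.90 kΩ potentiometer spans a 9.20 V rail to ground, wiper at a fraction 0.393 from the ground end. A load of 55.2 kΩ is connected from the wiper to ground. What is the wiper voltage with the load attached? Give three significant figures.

The wiper splits the pot into (1−α)R = 2.367 kΩ above and αR = 1.533 kΩ below.
Lower section ‖ load = 1.491 kΩ.
V_wiper = 9.20 × 1.491/(2.367 + 1.491) = 3.56 V.

V ≈ 3.56 V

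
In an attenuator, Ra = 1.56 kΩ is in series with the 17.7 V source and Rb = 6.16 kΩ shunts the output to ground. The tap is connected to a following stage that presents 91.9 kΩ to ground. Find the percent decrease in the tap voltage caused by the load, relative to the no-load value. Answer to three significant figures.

The divider's output (Thévenin) resistance is Ra‖Rb = 1.245 kΩ.
Fractional drop under load = R_th/(R_th + R_L) = 1.245 / (1.245 + 91.9) = 0.01336.
So the output falls by 1.34 %.

1.34 %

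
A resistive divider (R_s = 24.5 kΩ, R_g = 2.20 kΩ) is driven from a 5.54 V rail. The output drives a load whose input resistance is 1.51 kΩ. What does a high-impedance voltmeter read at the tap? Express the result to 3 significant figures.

The load sits in parallel with R_g: R_g‖R_L = (2.20 × 1.51) / (2.20 + 1.51) = 0.8954 kΩ.
V_out = 5.54 × 0.8954 / (24.5 + 0.8954) = 5.54 × 0.8954/25.40 = 0.195 V.

V_out ≈ 0.195 V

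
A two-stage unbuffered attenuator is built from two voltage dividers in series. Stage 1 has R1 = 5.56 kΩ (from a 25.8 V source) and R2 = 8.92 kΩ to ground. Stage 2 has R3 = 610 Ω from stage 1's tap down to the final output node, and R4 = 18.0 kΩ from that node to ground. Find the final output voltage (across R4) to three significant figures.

V_out ≈ 13.0 V

Stage 2 presents R3+R4 = 18610 Ω as a load on stage 1's tap.
Stage 1's lower leg becomes R2‖(R3+R4) = 6030 Ω, so V_mid = 25.8 × 6030/11590 = 13.42 V.
Stage 2 is itself unloaded: V_out = V_mid × R4/(R3+R4) = 13.42 × 18000/18610 = 13.0 V.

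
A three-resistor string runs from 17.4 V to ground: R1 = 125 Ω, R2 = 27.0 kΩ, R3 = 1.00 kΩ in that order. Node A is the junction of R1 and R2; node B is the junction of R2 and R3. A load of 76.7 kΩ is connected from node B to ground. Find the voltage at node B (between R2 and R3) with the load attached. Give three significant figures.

At node B, R3 is in parallel with the load: R3‖R_L = 987.1 Ω.
Below node A the resistance is R2 + (R3‖R_L) = 27990 Ω, so V_A = 17.4 × 27990/28110 = 17.32 V.
Then V_B = V_A × (R3‖R_L)/(R2 + R3‖R_L) = 17.32 × 987.1/27990 = 0.611 V.

V ≈ 0.611 V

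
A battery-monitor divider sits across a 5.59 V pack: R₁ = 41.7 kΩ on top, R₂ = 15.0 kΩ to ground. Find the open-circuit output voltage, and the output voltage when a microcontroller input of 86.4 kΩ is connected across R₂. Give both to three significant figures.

Unloaded: 1.48 V; loaded: 1.31 V

Open-circuit: V = 5.59 × 15.0/(41.7 + 15.0) = 1.48 V.
With the load, R₂ becomes R₂‖R_L = 12.78 kΩ, so V = 5.59 × 12.78/54.48 = 1.31 V.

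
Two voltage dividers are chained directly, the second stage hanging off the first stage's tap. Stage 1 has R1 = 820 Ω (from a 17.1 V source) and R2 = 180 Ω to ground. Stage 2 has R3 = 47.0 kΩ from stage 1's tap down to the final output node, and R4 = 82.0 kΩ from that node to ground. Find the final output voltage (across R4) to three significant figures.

Stage 2 presents R3+R4 = 129000 Ω as a load on stage 1's tap.
Stage 1's lower leg becomes R2‖(R3+R4) = 179.7 Ω, so V_mid = 17.1 × 179.7/999.7 = 3.074 V.
Stage 2 is itself unloaded: V_out = V_mid × R4/(R3+R4) = 3.074 × 82000/129000 = 1.95 V.

V_out ≈ 1.95 V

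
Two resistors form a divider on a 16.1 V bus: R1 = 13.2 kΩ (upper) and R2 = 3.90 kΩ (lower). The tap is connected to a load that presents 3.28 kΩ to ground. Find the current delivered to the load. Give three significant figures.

I_L ≈ 0.584 mA

R2‖R_L = 1.782 kΩ; V_out = 16.1 × 1.782/14.98 = 1.915 V.
I_L = V_out / R_L = 1.915 / 3.28 kΩ = 0.584 mA.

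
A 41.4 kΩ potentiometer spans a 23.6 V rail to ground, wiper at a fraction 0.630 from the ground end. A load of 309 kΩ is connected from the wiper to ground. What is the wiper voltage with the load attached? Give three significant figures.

The wiper splits the pot into (1−α)R = 15.32 kΩ above and αR = 26.08 kΩ below.
Lower section ‖ load = 24.05 kΩ.
V_wiper = 23.6 × 24.05/(15.32 + 24.05) = 14.4 V.

V ≈ 14.4 V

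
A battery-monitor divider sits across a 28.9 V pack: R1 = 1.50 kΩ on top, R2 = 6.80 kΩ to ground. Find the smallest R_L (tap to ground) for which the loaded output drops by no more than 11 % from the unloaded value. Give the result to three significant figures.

R_L(min) ≈ 9.94 kΩ

Output resistance R_th = R1‖R2 = (1.50 × 6.80)/8.300 = 1.229 kΩ.
The fractional drop is R_th/(R_th + R_L); requiring this ≤ 0.110 gives R_L ≥ R_th(1/0.110 − 1) = 1.229 × 8.091 = 9.94 kΩ.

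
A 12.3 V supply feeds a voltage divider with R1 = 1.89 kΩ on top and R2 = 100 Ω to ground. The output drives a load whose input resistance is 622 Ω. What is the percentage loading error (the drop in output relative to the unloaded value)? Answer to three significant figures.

13.2 %

Unloaded V = 12.3 × 100/1990 = 0.61809 V.
Loaded: R2‖R_L = 86.15 Ω, giving V = 12.3 × 86.15/1976 = 0.53621 V.
Drop = (0.61809 − 0.53621) / 0.61809 = 13.2 %.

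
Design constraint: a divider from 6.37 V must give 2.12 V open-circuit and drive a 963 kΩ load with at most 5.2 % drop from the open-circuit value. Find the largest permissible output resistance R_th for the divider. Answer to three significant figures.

R_th ≤ 52.8 kΩ

Loading drop = R_th/(R_th + R_L) ≤ 0.0520, so R_th ≤ R_L · ε/(1−ε) = 963 kΩ × 0.0520/0.9480 = 52.8 kΩ.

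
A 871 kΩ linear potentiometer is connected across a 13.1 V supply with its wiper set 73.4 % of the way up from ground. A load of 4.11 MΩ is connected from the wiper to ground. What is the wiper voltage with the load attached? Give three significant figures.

V ≈ 9.23 V

The wiper splits the pot into (1−α)R = 231.7 kΩ above and αR = 639.3 kΩ below.
Lower section ‖ load = 553.3 kΩ.
V_wiper = 13.1 × 553.3/(231.7 + 553.3) = 9.23 V.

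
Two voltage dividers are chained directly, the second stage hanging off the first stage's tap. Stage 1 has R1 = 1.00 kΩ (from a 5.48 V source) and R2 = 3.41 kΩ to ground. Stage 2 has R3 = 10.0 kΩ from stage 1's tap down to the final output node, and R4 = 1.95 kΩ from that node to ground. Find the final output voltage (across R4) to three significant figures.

V_out ≈ 0.649 V

Stage 2 presents R3+R4 = 11.95 kΩ as a load on stage 1's tap.
Stage 1's lower leg becomes R2‖(R3+R4) = 2.653 kΩ, so V_mid = 5.48 × 2.653/3.653 = 3.980 V.
Stage 2 is itself unloaded: V_out = V_mid × R4/(R3+R4) = 3.980 × 1.95/11.95 = 0.649 V.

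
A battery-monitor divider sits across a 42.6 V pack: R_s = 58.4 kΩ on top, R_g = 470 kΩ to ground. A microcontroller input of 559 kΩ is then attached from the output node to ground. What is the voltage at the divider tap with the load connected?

V_out ≈ 34.7 V

The load sits in parallel with R_g: R_g‖R_L = (470 × 559) / (470 + 559) = 255.3 kΩ.
V_out = 42.6 × 255.3 / (58.4 + 255.3) = 42.6 × 255.3/313.7 = 34.7 V.
(Unloaded it would have been 37.9 V.)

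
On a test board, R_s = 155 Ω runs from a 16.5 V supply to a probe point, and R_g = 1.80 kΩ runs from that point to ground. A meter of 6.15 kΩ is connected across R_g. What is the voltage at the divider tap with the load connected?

V_out ≈ 14.8 V

The load sits in parallel with R_g: R_g‖R_L = (1800 × 6150) / (1800 + 6150) = 1392 Ω.
V_out = 16.5 × 1392 / (155 + 1392) = 16.5 × 1392/1547 = 14.8 V.
(Unloaded it would have been 15.2 V.)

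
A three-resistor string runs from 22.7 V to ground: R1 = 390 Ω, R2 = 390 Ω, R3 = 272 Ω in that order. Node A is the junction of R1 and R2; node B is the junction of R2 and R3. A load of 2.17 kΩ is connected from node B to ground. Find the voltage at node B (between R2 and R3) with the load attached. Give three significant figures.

V ≈ 5.37 V

At node B, R3 is in parallel with the load: R3‖R_L = 241.7 Ω.
Below node A the resistance is R2 + (R3‖R_L) = 631.7 Ω, so V_A = 22.7 × 631.7/1022 = 14.04 V.
Then V_B = V_A × (R3‖R_L)/(R2 + R3‖R_L) = 14.04 × 241.7/631.7 = 5.37 V.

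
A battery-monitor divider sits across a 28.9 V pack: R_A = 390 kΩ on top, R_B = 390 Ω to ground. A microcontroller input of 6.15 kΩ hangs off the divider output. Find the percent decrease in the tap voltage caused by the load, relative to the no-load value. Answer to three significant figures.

The divider's output (Thévenin) resistance is R_A‖R_B = 389.6 Ω.
Fractional drop under load = R_th/(R_th + R_L) = 389.6 / (389.6 + 6150) = 0.05958.
So the output falls by 5.96 %.

5.96 %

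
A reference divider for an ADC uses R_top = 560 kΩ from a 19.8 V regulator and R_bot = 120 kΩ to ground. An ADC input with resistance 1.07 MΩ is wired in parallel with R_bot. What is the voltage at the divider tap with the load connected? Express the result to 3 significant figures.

V_out ≈ 3.20 V

The load sits in parallel with R_bot: R_bot‖R_L = (120 × 1070) / (120 + 1070) = 107.9 kΩ.
V_out = 19.8 × 107.9 / (560 + 107.9) = 19.8 × 107.9/667.9 = 3.20 V.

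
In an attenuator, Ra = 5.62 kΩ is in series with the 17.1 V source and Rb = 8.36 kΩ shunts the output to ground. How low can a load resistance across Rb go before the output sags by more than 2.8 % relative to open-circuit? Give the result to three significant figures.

R_L(min) ≈ 117 kΩ

Output resistance R_th = Ra‖Rb = (5.62 × 8.36)/13.98 = 3.361 kΩ.
The fractional drop is R_th/(R_th + R_L); requiring this ≤ 0.0280 gives R_L ≥ R_th(1/0.0280 − 1) = 3.361 × 34.71 = 117 kΩ.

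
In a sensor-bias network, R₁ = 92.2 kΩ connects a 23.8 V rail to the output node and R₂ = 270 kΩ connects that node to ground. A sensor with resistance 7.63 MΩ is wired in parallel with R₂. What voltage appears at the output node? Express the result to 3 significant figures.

The load sits in parallel with R₂: R₂‖R_L = (270 × 7630) / (270 + 7630) = 260.8 kΩ.
V_out = 23.8 × 260.8 / (92.2 + 260.8) = 23.8 × 260.8/353.0 = 17.6 V.

V_out ≈ 17.6 V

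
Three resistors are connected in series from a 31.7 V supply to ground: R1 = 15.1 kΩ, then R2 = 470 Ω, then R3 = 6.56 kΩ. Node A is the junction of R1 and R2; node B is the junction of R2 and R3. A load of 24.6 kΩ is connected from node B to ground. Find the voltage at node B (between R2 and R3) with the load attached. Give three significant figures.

At node B, R3 is in parallel with the load: R3‖R_L = 5179 Ω.
Below node A the resistance is R2 + (R3‖R_L) = 5649 Ω, so V_A = 31.7 × 5649/20750 = 8.630 V.
Then V_B = V_A × (R3‖R_L)/(R2 + R3‖R_L) = 8.630 × 5179/5649 = 7.91 V.

V ≈ 7.91 V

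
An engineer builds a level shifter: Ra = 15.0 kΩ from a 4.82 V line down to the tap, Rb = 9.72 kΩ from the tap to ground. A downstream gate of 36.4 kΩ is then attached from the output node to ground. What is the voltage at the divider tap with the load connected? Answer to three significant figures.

The load sits in parallel with Rb: Rb‖R_L = (9.72 × 36.4) / (9.72 + 36.4) = 7.671 kΩ.
V_out = 4.82 × 7.671 / (15.0 + 7.671) = 4.82 × 7.671/22.67 = 1.63 V.

V_out ≈ 1.63 V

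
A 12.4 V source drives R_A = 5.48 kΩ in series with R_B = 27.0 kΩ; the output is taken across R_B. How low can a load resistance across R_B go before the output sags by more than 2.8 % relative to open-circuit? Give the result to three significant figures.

R_L(min) ≈ 158 kΩ

Output resistance R_th = R_A‖R_B = (5.48 × 27.0)/32.48 = 4.555 kΩ.
The fractional drop is R_th/(R_th + R_L); requiring this ≤ 0.0280 gives R_L ≥ R_th(1/0.0280 − 1) = 4.555 × 34.71 = 158 kΩ.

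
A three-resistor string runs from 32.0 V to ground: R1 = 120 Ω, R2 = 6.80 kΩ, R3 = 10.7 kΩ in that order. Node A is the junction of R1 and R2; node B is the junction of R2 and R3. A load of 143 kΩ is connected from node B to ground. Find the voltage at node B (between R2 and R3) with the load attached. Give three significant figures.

V ≈ 18.9 V

At node B, R3 is in parallel with the load: R3‖R_L = 9955 Ω.
Below node A the resistance is R2 + (R3‖R_L) = 16760 Ω, so V_A = 32.0 × 16760/16880 = 31.77 V.
Then V_B = V_A × (R3‖R_L)/(R2 + R3‖R_L) = 31.77 × 9955/16760 = 18.9 V.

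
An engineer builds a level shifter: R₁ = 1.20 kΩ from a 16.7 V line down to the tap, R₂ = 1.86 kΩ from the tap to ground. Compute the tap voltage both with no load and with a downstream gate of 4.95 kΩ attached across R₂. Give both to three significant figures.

Unloaded: 10.2 V; loaded: 8.85 V

Open-circuit: V = 16.7 × 1.86/(1.20 + 1.86) = 10.2 V.
With the load, R₂ becomes R₂‖R_L = 1.352 kΩ, so V = 16.7 × 1.352/2.552 = 8.85 V.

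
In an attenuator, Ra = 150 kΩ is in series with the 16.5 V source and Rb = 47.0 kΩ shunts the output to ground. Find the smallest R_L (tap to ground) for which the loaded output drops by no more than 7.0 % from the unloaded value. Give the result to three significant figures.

R_L(min) ≈ 475 kΩ

Output resistance R_th = Ra‖Rb = (150 × 47.0)/197.0 = 35.79 kΩ.
The fractional drop is R_th/(R_th + R_L); requiring this ≤ 0.0700 gives R_L ≥ R_th(1/0.0700 − 1) = 35.79 × 13.29 = 475 kΩ.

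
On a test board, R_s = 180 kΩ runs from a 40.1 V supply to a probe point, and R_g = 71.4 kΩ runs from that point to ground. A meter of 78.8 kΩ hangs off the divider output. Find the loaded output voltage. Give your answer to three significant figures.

The load sits in parallel with R_g: R_g‖R_L = (71.4 × 78.8) / (71.4 + 78.8) = 37.46 kΩ.
V_out = 40.1 × 37.46 / (180 + 37.46) = 40.1 × 37.46/217.5 = 6.91 V.

V_out ≈ 6.91 V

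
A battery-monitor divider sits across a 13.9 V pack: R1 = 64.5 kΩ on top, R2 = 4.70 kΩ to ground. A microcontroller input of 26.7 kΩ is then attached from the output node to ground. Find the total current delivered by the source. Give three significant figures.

R2‖R_L = 3.996 kΩ, so the source sees R1 + R2‖R_L = 68.50 kΩ.
I = 13.9 V / 68.50 kΩ = 0.203 mA.

I ≈ 0.203 mA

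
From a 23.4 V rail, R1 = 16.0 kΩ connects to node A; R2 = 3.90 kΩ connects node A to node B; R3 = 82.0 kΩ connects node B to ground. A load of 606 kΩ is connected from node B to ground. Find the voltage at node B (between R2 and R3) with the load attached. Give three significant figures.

V ≈ 18.3 V

At node B, R3 is in parallel with the load: R3‖R_L = 72.23 kΩ.
Below node A the resistance is R2 + (R3‖R_L) = 76.13 kΩ, so V_A = 23.4 × 76.13/92.13 = 19.34 V.
Then V_B = V_A × (R3‖R_L)/(R2 + R3‖R_L) = 19.34 × 72.23/76.13 = 18.3 V.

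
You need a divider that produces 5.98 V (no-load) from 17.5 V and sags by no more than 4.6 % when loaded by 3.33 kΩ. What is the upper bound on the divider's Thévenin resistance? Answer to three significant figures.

R_th ≤ 161 Ω

Loading drop = R_th/(R_th + R_L) ≤ 0.0460, so R_th ≤ R_L · ε/(1−ε) = 3.33 kΩ × 0.0460/0.9540 = 161 Ω.
(Any R1, R2 with R2/(R1+R2) = 0.342 and R1‖R2 ≤ 161 Ω will meet the spec.)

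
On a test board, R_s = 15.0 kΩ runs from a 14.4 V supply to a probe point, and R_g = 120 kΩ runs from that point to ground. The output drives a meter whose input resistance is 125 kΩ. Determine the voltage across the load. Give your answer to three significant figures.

V_out ≈ 11.6 V

The load sits in parallel with R_g: R_g‖R_L = (120 × 125) / (120 + 125) = 61.22 kΩ.
V_out = 14.4 × 61.22 / (15.0 + 61.22) = 14.4 × 61.22/76.22 = 11.6 V.
(Unloaded it would have been 12.8 V.)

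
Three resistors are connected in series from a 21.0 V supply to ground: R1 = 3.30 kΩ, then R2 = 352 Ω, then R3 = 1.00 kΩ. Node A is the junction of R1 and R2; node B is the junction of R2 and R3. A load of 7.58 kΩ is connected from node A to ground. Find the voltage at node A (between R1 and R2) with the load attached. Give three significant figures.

V ≈ 5.42 V

Below node A the series string R2+R3 = 1352 Ω sits in parallel with the 7580 Ω load: 1147 Ω.
V_A = 21.0 × 1147/(3300 + 1147) = 5.42 V.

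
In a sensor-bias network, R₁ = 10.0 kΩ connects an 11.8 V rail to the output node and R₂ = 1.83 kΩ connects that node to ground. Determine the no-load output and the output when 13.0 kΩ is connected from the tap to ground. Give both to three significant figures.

Open-circuit: V = 11.8 × 1.83/(10.0 + 1.83) = 1.83 V.
With the load, R₂ becomes R₂‖R_L = 1.604 kΩ, so V = 11.8 × 1.604/11.60 = 1.63 V.

Unloaded: 1.83 V; loaded: 1.63 V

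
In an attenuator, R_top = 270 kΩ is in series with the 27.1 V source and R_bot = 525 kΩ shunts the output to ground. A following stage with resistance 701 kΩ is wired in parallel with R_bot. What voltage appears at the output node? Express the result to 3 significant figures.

The load sits in parallel with R_bot: R_bot‖R_L = (525 × 701) / (525 + 701) = 300.2 kΩ.
V_out = 27.1 × 300.2 / (270 + 300.2) = 27.1 × 300.2/570.2 = 14.3 V.

V_out ≈ 14.3 V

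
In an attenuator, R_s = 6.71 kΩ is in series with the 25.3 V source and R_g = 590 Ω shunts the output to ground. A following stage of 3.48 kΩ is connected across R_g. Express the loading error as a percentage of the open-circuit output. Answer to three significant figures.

13.5 %

The divider's output (Thévenin) resistance is R_s‖R_g = 542.3 Ω.
Fractional drop under load = R_th/(R_th + R_L) = 542.3 / (542.3 + 3480) = 0.1348.
So the output falls by 13.5 %.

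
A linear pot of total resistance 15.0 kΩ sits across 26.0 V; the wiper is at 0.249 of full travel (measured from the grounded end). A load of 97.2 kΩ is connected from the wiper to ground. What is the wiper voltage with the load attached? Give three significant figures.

The wiper splits the pot into (1−α)R = 11.27 kΩ above and αR = 3.735 kΩ below.
Lower section ‖ load = 3.597 kΩ.
V_wiper = 26.0 × 3.597/(11.27 + 3.597) = 6.29 V.

V ≈ 6.29 V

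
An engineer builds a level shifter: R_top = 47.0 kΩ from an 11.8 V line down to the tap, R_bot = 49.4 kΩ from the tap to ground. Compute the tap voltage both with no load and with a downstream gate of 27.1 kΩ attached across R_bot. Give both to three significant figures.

Unloaded: 6.05 V; loaded: 3.20 V

Open-circuit: V = 11.8 × 49.4/(47.0 + 49.4) = 6.05 V.
With the load, R_bot becomes R_bot‖R_L = 17.50 kΩ, so V = 11.8 × 17.50/64.50 = 3.20 V.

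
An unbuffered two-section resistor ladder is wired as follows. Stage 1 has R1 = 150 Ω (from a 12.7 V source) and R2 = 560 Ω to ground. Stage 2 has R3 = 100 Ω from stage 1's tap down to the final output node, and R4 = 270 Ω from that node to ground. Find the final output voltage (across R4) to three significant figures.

V_out ≈ 5.54 V

Stage 2 presents R3+R4 = 370.0 Ω as a load on stage 1's tap.
Stage 1's lower leg becomes R2‖(R3+R4) = 222.8 Ω, so V_mid = 12.7 × 222.8/372.8 = 7.590 V.
Stage 2 is itself unloaded: V_out = V_mid × R4/(R3+R4) = 7.590 × 270/370.0 = 5.54 V.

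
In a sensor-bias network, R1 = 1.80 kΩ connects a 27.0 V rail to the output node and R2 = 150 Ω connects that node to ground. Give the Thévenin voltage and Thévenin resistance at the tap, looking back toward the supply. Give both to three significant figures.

V_th = 2.08 V, R_th = 138 Ω

V_th is the open-circuit tap voltage: 27.0 × 150/(1800 + 150) = 2.08 V.
With the supply zeroed, R1 and R2 appear in parallel from the tap: R_th = R1‖R2 = (1800 × 150)/1950 = 138 Ω.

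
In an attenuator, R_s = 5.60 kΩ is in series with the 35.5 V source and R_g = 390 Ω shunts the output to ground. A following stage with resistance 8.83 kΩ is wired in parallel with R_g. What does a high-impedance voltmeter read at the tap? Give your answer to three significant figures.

The load sits in parallel with R_g: R_g‖R_L = (390 × 8830) / (390 + 8830) = 373.5 Ω.
V_out = 35.5 × 373.5 / (5600 + 373.5) = 35.5 × 373.5/5974 = 2.22 V.

V_out ≈ 2.22 V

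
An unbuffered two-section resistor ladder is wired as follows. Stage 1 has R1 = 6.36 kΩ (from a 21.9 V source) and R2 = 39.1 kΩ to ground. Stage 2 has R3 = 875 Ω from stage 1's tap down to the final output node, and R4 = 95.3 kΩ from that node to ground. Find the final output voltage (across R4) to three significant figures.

V_out ≈ 17.7 V

Stage 2 presents R3+R4 = 96180 Ω as a load on stage 1's tap.
Stage 1's lower leg becomes R2‖(R3+R4) = 27800 Ω, so V_mid = 21.9 × 27800/34160 = 17.82 V.
Stage 2 is itself unloaded: V_out = V_mid × R4/(R3+R4) = 17.82 × 95300/96180 = 17.7 V.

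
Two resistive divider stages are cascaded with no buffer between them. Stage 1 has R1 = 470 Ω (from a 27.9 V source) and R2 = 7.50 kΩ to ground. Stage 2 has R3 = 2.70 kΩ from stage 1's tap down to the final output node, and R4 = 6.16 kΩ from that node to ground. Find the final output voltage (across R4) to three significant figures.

V_out ≈ 17.4 V

Stage 2 presents R3+R4 = 8860 Ω as a load on stage 1's tap.
Stage 1's lower leg becomes R2‖(R3+R4) = 4062 Ω, so V_mid = 27.9 × 4062/4532 = 25.01 V.
Stage 2 is itself unloaded: V_out = V_mid × R4/(R3+R4) = 25.01 × 6160/8860 = 17.4 V.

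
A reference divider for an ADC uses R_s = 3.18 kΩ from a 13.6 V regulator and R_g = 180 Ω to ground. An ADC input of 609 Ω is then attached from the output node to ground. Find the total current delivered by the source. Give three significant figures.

I ≈ 4.10 mA

R_g‖R_L = 138.9 Ω, so the source sees R_s + R_g‖R_L = 3319 Ω.
I = 13.6 V / 3319 Ω = 4.10 mA.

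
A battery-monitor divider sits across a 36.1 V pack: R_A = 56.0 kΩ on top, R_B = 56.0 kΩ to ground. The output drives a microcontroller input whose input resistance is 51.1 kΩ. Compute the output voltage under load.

V_out ≈ 11.7 V

The load sits in parallel with R_B: R_B‖R_L = (56.0 × 51.1) / (56.0 + 51.1) = 26.72 kΩ.
V_out = 36.1 × 26.72 / (56.0 + 26.72) = 36.1 × 26.72/82.72 = 11.7 V.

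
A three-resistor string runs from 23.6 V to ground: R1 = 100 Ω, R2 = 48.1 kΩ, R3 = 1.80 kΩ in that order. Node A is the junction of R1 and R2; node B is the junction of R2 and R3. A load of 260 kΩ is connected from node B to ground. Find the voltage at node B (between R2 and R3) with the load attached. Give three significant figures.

V ≈ 0.844 V

At node B, R3 is in parallel with the load: R3‖R_L = 1788 Ω.
Below node A the resistance is R2 + (R3‖R_L) = 49890 Ω, so V_A = 23.6 × 49890/49990 = 23.55 V.
Then V_B = V_A × (R3‖R_L)/(R2 + R3‖R_L) = 23.55 × 1788/49890 = 0.844 V.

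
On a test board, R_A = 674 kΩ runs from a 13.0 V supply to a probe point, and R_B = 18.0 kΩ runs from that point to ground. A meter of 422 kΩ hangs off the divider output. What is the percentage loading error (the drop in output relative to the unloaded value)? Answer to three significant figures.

3.99 %

The divider's output (Thévenin) resistance is R_A‖R_B = 17.53 kΩ.
Fractional drop under load = R_th/(R_th + R_L) = 17.53 / (17.53 + 422) = 0.03989.
So the output falls by 3.99 %.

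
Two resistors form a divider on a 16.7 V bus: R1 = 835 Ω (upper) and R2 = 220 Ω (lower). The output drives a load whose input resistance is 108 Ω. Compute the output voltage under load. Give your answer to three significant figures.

V_out ≈ 1.33 V

The load sits in parallel with R2: R2‖R_L = (220 × 108) / (220 + 108) = 72.44 Ω.
V_out = 16.7 × 72.44 / (835 + 72.44) = 16.7 × 72.44/907.4 = 1.33 V.
(Unloaded it would have been 3.48 V.)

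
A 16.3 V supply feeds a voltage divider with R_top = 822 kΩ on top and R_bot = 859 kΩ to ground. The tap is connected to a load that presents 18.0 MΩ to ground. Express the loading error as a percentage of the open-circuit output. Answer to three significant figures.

The divider's output (Thévenin) resistance is R_top‖R_bot = 420.0 kΩ.
Fractional drop under load = R_th/(R_th + R_L) = 420.0 / (420.0 + 18000) = 0.02280.
So the output falls by 2.28 %.

2.28 %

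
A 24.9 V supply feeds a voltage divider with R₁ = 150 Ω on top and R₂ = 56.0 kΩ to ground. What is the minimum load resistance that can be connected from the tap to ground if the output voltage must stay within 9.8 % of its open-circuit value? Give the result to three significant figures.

R_L(min) ≈ 1.38 kΩ

Output resistance R_th = R₁‖R₂ = (150 × 56000)/56150 = 149.6 Ω.
The fractional drop is R_th/(R_th + R_L); requiring this ≤ 0.0980 gives R_L ≥ R_th(1/0.0980 − 1) = 149.6 × 9.204 = 1.38 kΩ.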